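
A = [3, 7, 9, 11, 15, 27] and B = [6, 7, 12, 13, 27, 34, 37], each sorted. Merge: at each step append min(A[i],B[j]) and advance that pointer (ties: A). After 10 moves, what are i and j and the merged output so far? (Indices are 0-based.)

i=0 j=0: A[i]=3<=B[j]=6 take 3, i++
i=1 j=0: A[i]=7>B[j]=6 take 6, j++
i=1 j=1: A[i]=7<=B[j]=7 take 7, i++
i=2 j=1: A[i]=9>B[j]=7 take 7, j++
i=2 j=2: A[i]=9<=B[j]=12 take 9, i++
i=3 j=2: A[i]=11<=B[j]=12 take 11, i++
i=4 j=2: A[i]=15>B[j]=12 take 12, j++
i=4 j=3: A[i]=15>B[j]=13 take 13, j++
i=4 j=4: A[i]=15<=B[j]=27 take 15, i++
i=5 j=4: A[i]=27<=B[j]=27 take 27, i++

i=6, j=4, merged so far=[3, 6, 7, 7, 9, 11, 12, 13, 15, 27]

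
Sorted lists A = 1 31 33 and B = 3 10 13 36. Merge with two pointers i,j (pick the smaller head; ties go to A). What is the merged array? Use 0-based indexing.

[i=0,j=0] A[i]=1<=B[j]=3 take 1 → i++
[i=1,j=0] A[i]=31>B[j]=3 take 3 → j++
[i=1,j=1] A[i]=31>B[j]=10 take 10 → j++
[i=1,j=2] A[i]=31>B[j]=13 take 13 → j++
[i=1,j=3] A[i]=31<=B[j]=36 take 31 → i++
[i=2,j=3] A[i]=33<=B[j]=36 take 33 → i++
[i=3,j=3] A done, take B[j]=36 → j++

[1, 3, 10, 13, 31, 33, 36]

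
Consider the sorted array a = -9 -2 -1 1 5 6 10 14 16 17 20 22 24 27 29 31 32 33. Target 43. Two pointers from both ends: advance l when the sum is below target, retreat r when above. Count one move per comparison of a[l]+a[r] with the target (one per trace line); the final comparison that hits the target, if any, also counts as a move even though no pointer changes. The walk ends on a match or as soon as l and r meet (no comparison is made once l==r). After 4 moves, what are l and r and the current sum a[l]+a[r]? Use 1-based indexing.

l=1 r=18: -9+33=24 <43, l++
l=2 r=18: -2+33=31 <43, l++
l=3 r=18: -1+33=32 <43, l++
l=4 r=18: 1+33=34 <43, l++

l=5, r=18, sum=38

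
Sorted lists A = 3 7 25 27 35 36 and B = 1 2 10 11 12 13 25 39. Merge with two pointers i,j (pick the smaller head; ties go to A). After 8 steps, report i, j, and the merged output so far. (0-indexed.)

i=2, j=6, merged so far=[1, 2, 3, 7, 10, 11, 12, 13]

i=0 j=0: A[i]=3>B[j]=1 take 1, j++
i=0 j=1: A[i]=3>B[j]=2 take 2, j++
i=0 j=2: A[i]=3<=B[j]=10 take 3, i++
i=1 j=2: A[i]=7<=B[j]=10 take 7, i++
i=2 j=2: A[i]=25>B[j]=10 take 10, j++
i=2 j=3: A[i]=25>B[j]=11 take 11, j++
i=2 j=4: A[i]=25>B[j]=12 take 12, j++
i=2 j=5: A[i]=25>B[j]=13 take 13, j++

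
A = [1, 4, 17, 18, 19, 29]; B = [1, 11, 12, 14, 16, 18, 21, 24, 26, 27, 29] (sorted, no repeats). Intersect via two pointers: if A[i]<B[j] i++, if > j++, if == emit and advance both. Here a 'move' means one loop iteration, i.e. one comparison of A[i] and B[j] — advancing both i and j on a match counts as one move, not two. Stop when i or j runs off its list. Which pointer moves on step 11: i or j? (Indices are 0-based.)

j

[i=0,j=0] 1==1 emit → i++,j++
[i=1,j=1] 4<11 → i++
[i=2,j=1] 17>11 → j++
[i=2,j=2] 17>12 → j++
[i=2,j=3] 17>14 → j++
[i=2,j=4] 17>16 → j++
[i=2,j=5] 17<18 → i++
[i=3,j=5] 18==18 emit → i++,j++
[i=4,j=6] 19<21 → i++
[i=5,j=6] 29>21 → j++
[i=5,j=7] 29>24 → j++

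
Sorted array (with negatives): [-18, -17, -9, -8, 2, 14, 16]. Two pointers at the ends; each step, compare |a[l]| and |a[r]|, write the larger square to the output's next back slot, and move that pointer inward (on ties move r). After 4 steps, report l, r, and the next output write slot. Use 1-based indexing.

l=3, r=5, next write slot=3

l=1 r=7: |-18|>|16| out[7]=324, l++
l=2 r=7: |-17|>|16| out[6]=289, l++
l=3 r=7: |-9|<=|16| out[5]=256, r--
l=3 r=6: |-9|<=|14| out[4]=196, r--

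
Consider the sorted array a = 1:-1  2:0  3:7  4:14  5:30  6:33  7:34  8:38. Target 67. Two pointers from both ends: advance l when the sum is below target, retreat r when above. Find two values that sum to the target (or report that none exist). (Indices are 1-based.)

(33, 34)

l=1 r=8: -1+38=37 <67, l++
l=2 r=8: 0+38=38 <67, l++
l=3 r=8: 7+38=45 <67, l++
l=4 r=8: 14+38=52 <67, l++
l=5 r=8: 30+38=68 >67, r--
l=5 r=7: 30+34=64 <67, l++
l=6 r=7: 33+34=67, found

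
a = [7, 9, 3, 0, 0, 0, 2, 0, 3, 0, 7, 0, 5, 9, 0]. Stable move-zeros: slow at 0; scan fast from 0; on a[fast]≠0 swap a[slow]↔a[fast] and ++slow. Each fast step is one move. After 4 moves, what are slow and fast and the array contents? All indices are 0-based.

(s=0,f=0) a[fast]=7≠0 swap→a[0]=7 → slow++,fast++
(s=1,f=1) a[fast]=9≠0 swap→a[1]=9 → slow++,fast++
(s=2,f=2) a[fast]=3≠0 swap→a[2]=3 → slow++,fast++
(s=3,f=3) a[fast]=0 → fast++

slow=3, fast=4, a=[7, 9, 3, 0, 0, 0, 2, 0, 3, 0, 7, 0, 5, 9, 0]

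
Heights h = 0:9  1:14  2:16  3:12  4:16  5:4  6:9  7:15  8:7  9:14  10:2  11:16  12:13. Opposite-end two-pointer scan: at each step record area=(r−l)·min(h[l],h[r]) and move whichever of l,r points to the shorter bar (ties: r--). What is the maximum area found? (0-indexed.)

max area = 144

l=0 r=12: min(9,13)*12=108 best=108 *, l++
l=1 r=12: min(14,13)*11=143 best=143 *, r--
l=1 r=11: min(14,16)*10=140 best=143, l++
l=2 r=11: min(16,16)*9=144 best=144 *, r--
l=2 r=10: min(16,2)*8=16 best=144, r--
l=2 r=9: min(16,14)*7=98 best=144, r--
l=2 r=8: min(16,7)*6=42 best=144, r--
l=2 r=7: min(16,15)*5=75 best=144, r--
l=2 r=6: min(16,9)*4=36 best=144, r--
l=2 r=5: min(16,4)*3=12 best=144, r--
l=2 r=4: min(16,16)*2=32 best=144, r--
l=2 r=3: min(16,12)*1=12 best=144, r--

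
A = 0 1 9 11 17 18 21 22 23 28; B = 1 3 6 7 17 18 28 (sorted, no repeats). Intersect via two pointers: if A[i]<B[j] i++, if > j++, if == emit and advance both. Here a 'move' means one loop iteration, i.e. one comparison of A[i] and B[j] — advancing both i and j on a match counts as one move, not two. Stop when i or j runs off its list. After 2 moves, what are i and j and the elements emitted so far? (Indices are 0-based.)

i=0 j=0: 0<1, i++
i=1 j=0: 1==1 emit, i++,j++

i=2, j=1, emitted=[1]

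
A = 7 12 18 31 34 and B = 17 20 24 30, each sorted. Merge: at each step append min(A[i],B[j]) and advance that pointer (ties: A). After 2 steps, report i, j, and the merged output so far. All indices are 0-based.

[i=0,j=0] A[i]=7<=B[j]=17 take 7 → i++
[i=1,j=0] A[i]=12<=B[j]=17 take 12 → i++

i=2, j=0, merged so far=[7, 12]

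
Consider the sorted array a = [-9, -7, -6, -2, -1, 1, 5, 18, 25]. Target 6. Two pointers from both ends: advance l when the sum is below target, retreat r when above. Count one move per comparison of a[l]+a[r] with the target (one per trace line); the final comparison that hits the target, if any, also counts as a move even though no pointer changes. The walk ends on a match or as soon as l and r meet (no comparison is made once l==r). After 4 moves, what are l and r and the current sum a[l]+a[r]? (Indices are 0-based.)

[0,8] -9+25=16 >6 → r--
[0,7] -9+18=9 >6 → r--
[0,6] -9+5=-4 <6 → l++
[1,6] -7+5=-2 <6 → l++

l=2, r=6, sum=-1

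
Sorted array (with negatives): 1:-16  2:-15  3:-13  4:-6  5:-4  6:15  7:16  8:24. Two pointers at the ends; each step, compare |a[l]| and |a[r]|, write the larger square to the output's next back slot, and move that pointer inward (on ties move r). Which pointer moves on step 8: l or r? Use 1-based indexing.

r

l=1 r=8: |-16|<=|24| out[8]=576, r--
l=1 r=7: |-16|<=|16| out[7]=256, r--
l=1 r=6: |-16|>|15| out[6]=256, l++
l=2 r=6: |-15|<=|15| out[5]=225, r--
l=2 r=5: |-15|>|-4| out[4]=225, l++
l=3 r=5: |-13|>|-4| out[3]=169, l++
l=4 r=5: |-6|>|-4| out[2]=36, l++
l=5 r=5: |-4|<=|-4| out[1]=16, r--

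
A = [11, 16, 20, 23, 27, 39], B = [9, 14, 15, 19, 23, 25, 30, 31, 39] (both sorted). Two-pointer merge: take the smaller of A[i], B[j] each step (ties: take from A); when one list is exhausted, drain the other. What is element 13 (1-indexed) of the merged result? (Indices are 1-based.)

merged[13] = 31

[i=1,j=1] A[i]=11>B[j]=9 take 9 → j++
[i=1,j=2] A[i]=11<=B[j]=14 take 11 → i++
[i=2,j=2] A[i]=16>B[j]=14 take 14 → j++
[i=2,j=3] A[i]=16>B[j]=15 take 15 → j++
[i=2,j=4] A[i]=16<=B[j]=19 take 16 → i++
[i=3,j=4] A[i]=20>B[j]=19 take 19 → j++
[i=3,j=5] A[i]=20<=B[j]=23 take 20 → i++
[i=4,j=5] A[i]=23<=B[j]=23 take 23 → i++
[i=5,j=5] A[i]=27>B[j]=23 take 23 → j++
[i=5,j=6] A[i]=27>B[j]=25 take 25 → j++
[i=5,j=7] A[i]=27<=B[j]=30 take 27 → i++
[i=6,j=7] A[i]=39>B[j]=30 take 30 → j++
[i=6,j=8] A[i]=39>B[j]=31 take 31 → j++
[i=6,j=9] A[i]=39<=B[j]=39 take 39 → i++
[i=7,j=9] A done, take B[j]=39 → j++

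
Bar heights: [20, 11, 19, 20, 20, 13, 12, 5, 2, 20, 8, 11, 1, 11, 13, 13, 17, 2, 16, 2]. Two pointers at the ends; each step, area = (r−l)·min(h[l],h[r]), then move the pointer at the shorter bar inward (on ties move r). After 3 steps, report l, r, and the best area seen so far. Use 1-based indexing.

l=1 r=20: min(20,2)*19=38 best=38 *, r--
l=1 r=19: min(20,16)*18=288 best=288 *, r--
l=1 r=18: min(20,2)*17=34 best=288, r--

l=1, r=17, best area=288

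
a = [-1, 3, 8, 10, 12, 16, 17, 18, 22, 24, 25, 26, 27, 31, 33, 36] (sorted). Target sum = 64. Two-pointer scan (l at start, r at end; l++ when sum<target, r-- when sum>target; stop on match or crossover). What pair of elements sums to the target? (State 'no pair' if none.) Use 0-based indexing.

(31, 33)

[0,15] -1+36=35 <64 → l++
[1,15] 3+36=39 <64 → l++
[2,15] 8+36=44 <64 → l++
[3,15] 10+36=46 <64 → l++
[4,15] 12+36=48 <64 → l++
[5,15] 16+36=52 <64 → l++
[6,15] 17+36=53 <64 → l++
[7,15] 18+36=54 <64 → l++
[8,15] 22+36=58 <64 → l++
[9,15] 24+36=60 <64 → l++
[10,15] 25+36=61 <64 → l++
[11,15] 26+36=62 <64 → l++
[12,15] 27+36=63 <64 → l++
[13,15] 31+36=67 >64 → r--
[13,14] 31+33=64 → found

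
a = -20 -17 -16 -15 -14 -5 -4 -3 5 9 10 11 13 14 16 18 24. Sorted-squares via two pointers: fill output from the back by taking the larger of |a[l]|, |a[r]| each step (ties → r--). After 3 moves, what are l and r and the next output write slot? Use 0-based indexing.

[0,16] |-20|<=|24| out[16]=576 → r--
[0,15] |-20|>|18| out[15]=400 → l++
[1,15] |-17|<=|18| out[14]=324 → r--

l=1, r=14, next write slot=13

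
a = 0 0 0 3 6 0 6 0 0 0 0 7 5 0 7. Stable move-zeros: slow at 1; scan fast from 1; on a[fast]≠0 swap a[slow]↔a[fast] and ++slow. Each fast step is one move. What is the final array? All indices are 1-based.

[3, 6, 6, 7, 5, 7, 0, 0, 0, 0, 0, 0, 0, 0, 0]

(s=1,f=1) a[fast]=0 → fast++
(s=1,f=2) a[fast]=0 → fast++
(s=1,f=3) a[fast]=0 → fast++
(s=1,f=4) a[fast]=3≠0 swap→a[1]=3 → slow++,fast++
(s=2,f=5) a[fast]=6≠0 swap→a[2]=6 → slow++,fast++
(s=3,f=6) a[fast]=0 → fast++
(s=3,f=7) a[fast]=6≠0 swap→a[3]=6 → slow++,fast++
(s=4,f=8) a[fast]=0 → fast++
(s=4,f=9) a[fast]=0 → fast++
(s=4,f=10) a[fast]=0 → fast++
(s=4,f=11) a[fast]=0 → fast++
(s=4,f=12) a[fast]=7≠0 swap→a[4]=7 → slow++,fast++
(s=5,f=13) a[fast]=5≠0 swap→a[5]=5 → slow++,fast++
(s=6,f=14) a[fast]=0 → fast++
(s=6,f=15) a[fast]=7≠0 swap→a[6]=7 → slow++,fast++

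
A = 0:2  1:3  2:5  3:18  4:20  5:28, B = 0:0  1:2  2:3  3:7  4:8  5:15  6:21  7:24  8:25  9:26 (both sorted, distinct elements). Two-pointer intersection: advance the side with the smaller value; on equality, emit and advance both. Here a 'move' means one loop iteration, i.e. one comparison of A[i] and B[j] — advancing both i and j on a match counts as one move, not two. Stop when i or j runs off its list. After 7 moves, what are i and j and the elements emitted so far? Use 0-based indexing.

i=3, j=6, emitted=[2, 3]

[i=0,j=0] 2>0 → j++
[i=0,j=1] 2==2 emit → i++,j++
[i=1,j=2] 3==3 emit → i++,j++
[i=2,j=3] 5<7 → i++
[i=3,j=3] 18>7 → j++
[i=3,j=4] 18>8 → j++
[i=3,j=5] 18>15 → j++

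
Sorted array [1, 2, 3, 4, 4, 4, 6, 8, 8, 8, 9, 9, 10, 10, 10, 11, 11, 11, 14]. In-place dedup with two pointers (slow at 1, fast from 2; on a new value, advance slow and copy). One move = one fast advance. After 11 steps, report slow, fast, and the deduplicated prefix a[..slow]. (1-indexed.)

slow=1 fast=2: a[fast]=2≠a[slow]=1 write a[2]=2, slow++,fast++
slow=2 fast=3: a[fast]=3≠a[slow]=2 write a[3]=3, slow++,fast++
slow=3 fast=4: a[fast]=4≠a[slow]=3 write a[4]=4, slow++,fast++
slow=4 fast=5: a[fast]=4=a[slow] dup, fast++
slow=4 fast=6: a[fast]=4=a[slow] dup, fast++
slow=4 fast=7: a[fast]=6≠a[slow]=4 write a[5]=6, slow++,fast++
slow=5 fast=8: a[fast]=8≠a[slow]=6 write a[6]=8, slow++,fast++
slow=6 fast=9: a[fast]=8=a[slow] dup, fast++
slow=6 fast=10: a[fast]=8=a[slow] dup, fast++
slow=6 fast=11: a[fast]=9≠a[slow]=8 write a[7]=9, slow++,fast++
slow=7 fast=12: a[fast]=9=a[slow] dup, fast++

slow=7, fast=13, prefix=[1, 2, 3, 4, 6, 8, 9]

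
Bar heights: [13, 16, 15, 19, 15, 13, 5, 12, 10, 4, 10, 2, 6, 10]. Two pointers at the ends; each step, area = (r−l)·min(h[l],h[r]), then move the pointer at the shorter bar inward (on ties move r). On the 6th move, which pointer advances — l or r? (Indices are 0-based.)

r

[0,13] min(13,10)*13=130 best=130 * → r--
[0,12] min(13,6)*12=72 best=130 → r--
[0,11] min(13,2)*11=22 best=130 → r--
[0,10] min(13,10)*10=100 best=130 → r--
[0,9] min(13,4)*9=36 best=130 → r--
[0,8] min(13,10)*8=80 best=130 → r--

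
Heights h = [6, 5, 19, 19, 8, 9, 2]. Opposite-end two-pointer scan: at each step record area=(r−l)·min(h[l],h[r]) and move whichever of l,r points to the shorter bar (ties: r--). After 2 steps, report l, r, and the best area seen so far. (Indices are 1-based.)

l=1 r=7: min(6,2)*6=12 best=12 *, r--
l=1 r=6: min(6,9)*5=30 best=30 *, l++

l=2, r=6, best area=30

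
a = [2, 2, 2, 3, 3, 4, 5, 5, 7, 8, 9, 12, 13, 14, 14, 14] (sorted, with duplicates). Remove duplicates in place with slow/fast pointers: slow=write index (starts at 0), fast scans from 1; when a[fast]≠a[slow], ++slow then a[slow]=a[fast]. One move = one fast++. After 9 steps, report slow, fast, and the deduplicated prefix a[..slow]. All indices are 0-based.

(s=0,f=1) a[fast]=2=a[slow] dup → fast++
(s=0,f=2) a[fast]=2=a[slow] dup → fast++
(s=0,f=3) a[fast]=3≠a[slow]=2 write a[1]=3 → slow++,fast++
(s=1,f=4) a[fast]=3=a[slow] dup → fast++
(s=1,f=5) a[fast]=4≠a[slow]=3 write a[2]=4 → slow++,fast++
(s=2,f=6) a[fast]=5≠a[slow]=4 write a[3]=5 → slow++,fast++
(s=3,f=7) a[fast]=5=a[slow] dup → fast++
(s=3,f=8) a[fast]=7≠a[slow]=5 write a[4]=7 → slow++,fast++
(s=4,f=9) a[fast]=8≠a[slow]=7 write a[5]=8 → slow++,fast++

slow=5, fast=10, prefix=[2, 3, 4, 5, 7, 8]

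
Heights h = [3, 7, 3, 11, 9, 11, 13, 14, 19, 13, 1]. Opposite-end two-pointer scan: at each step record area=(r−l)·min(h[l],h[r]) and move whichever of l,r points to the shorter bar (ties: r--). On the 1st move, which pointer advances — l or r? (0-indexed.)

r

l=0 r=10: min(3,1)*10=10 best=10 *, r--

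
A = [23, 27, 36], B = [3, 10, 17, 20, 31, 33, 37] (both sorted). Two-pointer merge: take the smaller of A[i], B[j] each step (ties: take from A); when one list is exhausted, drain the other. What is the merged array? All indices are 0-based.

i=0 j=0: A[i]=23>B[j]=3 take 3, j++
i=0 j=1: A[i]=23>B[j]=10 take 10, j++
i=0 j=2: A[i]=23>B[j]=17 take 17, j++
i=0 j=3: A[i]=23>B[j]=20 take 20, j++
i=0 j=4: A[i]=23<=B[j]=31 take 23, i++
i=1 j=4: A[i]=27<=B[j]=31 take 27, i++
i=2 j=4: A[i]=36>B[j]=31 take 31, j++
i=2 j=5: A[i]=36>B[j]=33 take 33, j++
i=2 j=6: A[i]=36<=B[j]=37 take 36, i++
i=3 j=6: A done, take B[j]=37, j++

[3, 10, 17, 20, 23, 27, 31, 33, 36, 37]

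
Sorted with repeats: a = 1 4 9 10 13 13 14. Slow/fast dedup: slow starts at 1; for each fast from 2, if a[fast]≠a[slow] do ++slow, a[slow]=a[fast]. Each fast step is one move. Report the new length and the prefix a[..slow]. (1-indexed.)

slow=1 fast=2: a[fast]=4≠a[slow]=1 write a[2]=4, slow++,fast++
slow=2 fast=3: a[fast]=9≠a[slow]=4 write a[3]=9, slow++,fast++
slow=3 fast=4: a[fast]=10≠a[slow]=9 write a[4]=10, slow++,fast++
slow=4 fast=5: a[fast]=13≠a[slow]=10 write a[5]=13, slow++,fast++
slow=5 fast=6: a[fast]=13=a[slow] dup, fast++
slow=5 fast=7: a[fast]=14≠a[slow]=13 write a[6]=14, slow++,fast++

length 6; prefix = [1, 4, 9, 10, 13, 14]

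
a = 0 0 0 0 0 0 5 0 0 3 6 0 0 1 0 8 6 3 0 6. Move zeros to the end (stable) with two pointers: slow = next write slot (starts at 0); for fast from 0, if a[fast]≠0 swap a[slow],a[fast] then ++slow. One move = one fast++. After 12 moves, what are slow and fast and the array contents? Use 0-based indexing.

(s=0,f=0) a[fast]=0 → fast++
(s=0,f=1) a[fast]=0 → fast++
(s=0,f=2) a[fast]=0 → fast++
(s=0,f=3) a[fast]=0 → fast++
(s=0,f=4) a[fast]=0 → fast++
(s=0,f=5) a[fast]=0 → fast++
(s=0,f=6) a[fast]=5≠0 swap→a[0]=5 → slow++,fast++
(s=1,f=7) a[fast]=0 → fast++
(s=1,f=8) a[fast]=0 → fast++
(s=1,f=9) a[fast]=3≠0 swap→a[1]=3 → slow++,fast++
(s=2,f=10) a[fast]=6≠0 swap→a[2]=6 → slow++,fast++
(s=3,f=11) a[fast]=0 → fast++

slow=3, fast=12, a=[5, 3, 6, 0, 0, 0, 0, 0, 0, 0, 0, 0, 0, 1, 0, 8, 6, 3, 0, 6]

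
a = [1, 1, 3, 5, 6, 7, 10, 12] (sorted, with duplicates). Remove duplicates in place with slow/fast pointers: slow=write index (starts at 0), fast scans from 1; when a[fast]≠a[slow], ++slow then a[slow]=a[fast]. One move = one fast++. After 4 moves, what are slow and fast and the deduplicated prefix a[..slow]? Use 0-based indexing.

slow=3, fast=5, prefix=[1, 3, 5, 6]

(s=0,f=1) a[fast]=1=a[slow] dup → fast++
(s=0,f=2) a[fast]=3≠a[slow]=1 write a[1]=3 → slow++,fast++
(s=1,f=3) a[fast]=5≠a[slow]=3 write a[2]=5 → slow++,fast++
(s=2,f=4) a[fast]=6≠a[slow]=5 write a[3]=6 → slow++,fast++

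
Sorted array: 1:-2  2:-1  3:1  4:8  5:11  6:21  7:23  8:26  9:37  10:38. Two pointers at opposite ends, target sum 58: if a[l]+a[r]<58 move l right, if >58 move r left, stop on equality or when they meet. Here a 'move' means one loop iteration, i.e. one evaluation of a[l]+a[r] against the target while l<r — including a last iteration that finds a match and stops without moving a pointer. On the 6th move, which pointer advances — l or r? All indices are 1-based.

[1,10] -2+38=36 <58 → l++
[2,10] -1+38=37 <58 → l++
[3,10] 1+38=39 <58 → l++
[4,10] 8+38=46 <58 → l++
[5,10] 11+38=49 <58 → l++
[6,10] 21+38=59 >58 → r--

r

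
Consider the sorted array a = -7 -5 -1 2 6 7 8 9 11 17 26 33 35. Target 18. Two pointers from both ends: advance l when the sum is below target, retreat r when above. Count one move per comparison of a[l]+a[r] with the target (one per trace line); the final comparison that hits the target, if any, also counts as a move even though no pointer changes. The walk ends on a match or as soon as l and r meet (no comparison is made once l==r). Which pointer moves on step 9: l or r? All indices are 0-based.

l

[0,12] -7+35=28 >18 → r--
[0,11] -7+33=26 >18 → r--
[0,10] -7+26=19 >18 → r--
[0,9] -7+17=10 <18 → l++
[1,9] -5+17=12 <18 → l++
[2,9] -1+17=16 <18 → l++
[3,9] 2+17=19 >18 → r--
[3,8] 2+11=13 <18 → l++
[4,8] 6+11=17 <18 → l++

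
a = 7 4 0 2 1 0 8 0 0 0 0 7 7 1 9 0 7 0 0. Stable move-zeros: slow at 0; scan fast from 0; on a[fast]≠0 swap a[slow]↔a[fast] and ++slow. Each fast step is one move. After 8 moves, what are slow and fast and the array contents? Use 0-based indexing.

slow=5, fast=8, a=[7, 4, 2, 1, 8, 0, 0, 0, 0, 0, 0, 7, 7, 1, 9, 0, 7, 0, 0]

slow=0 fast=0: a[fast]=7≠0 swap→a[0]=7, slow++,fast++
slow=1 fast=1: a[fast]=4≠0 swap→a[1]=4, slow++,fast++
slow=2 fast=2: a[fast]=0, fast++
slow=2 fast=3: a[fast]=2≠0 swap→a[2]=2, slow++,fast++
slow=3 fast=4: a[fast]=1≠0 swap→a[3]=1, slow++,fast++
slow=4 fast=5: a[fast]=0, fast++
slow=4 fast=6: a[fast]=8≠0 swap→a[4]=8, slow++,fast++
slow=5 fast=7: a[fast]=0, fast++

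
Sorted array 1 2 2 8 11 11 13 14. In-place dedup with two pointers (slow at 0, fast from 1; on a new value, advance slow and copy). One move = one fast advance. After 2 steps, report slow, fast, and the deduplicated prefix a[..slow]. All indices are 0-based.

slow=1, fast=3, prefix=[1, 2]

(s=0,f=1) a[fast]=2≠a[slow]=1 write a[1]=2 → slow++,fast++
(s=1,f=2) a[fast]=2=a[slow] dup → fast++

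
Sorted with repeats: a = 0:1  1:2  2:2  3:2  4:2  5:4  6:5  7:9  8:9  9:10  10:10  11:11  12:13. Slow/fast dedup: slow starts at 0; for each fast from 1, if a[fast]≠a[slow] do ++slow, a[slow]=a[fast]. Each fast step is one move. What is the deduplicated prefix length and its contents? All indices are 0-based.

length 8; prefix = [1, 2, 4, 5, 9, 10, 11, 13]

slow=0 fast=1: a[fast]=2≠a[slow]=1 write a[1]=2, slow++,fast++
slow=1 fast=2: a[fast]=2=a[slow] dup, fast++
slow=1 fast=3: a[fast]=2=a[slow] dup, fast++
slow=1 fast=4: a[fast]=2=a[slow] dup, fast++
slow=1 fast=5: a[fast]=4≠a[slow]=2 write a[2]=4, slow++,fast++
slow=2 fast=6: a[fast]=5≠a[slow]=4 write a[3]=5, slow++,fast++
slow=3 fast=7: a[fast]=9≠a[slow]=5 write a[4]=9, slow++,fast++
slow=4 fast=8: a[fast]=9=a[slow] dup, fast++
slow=4 fast=9: a[fast]=10≠a[slow]=9 write a[5]=10, slow++,fast++
slow=5 fast=10: a[fast]=10=a[slow] dup, fast++
slow=5 fast=11: a[fast]=11≠a[slow]=10 write a[6]=11, slow++,fast++
slow=6 fast=12: a[fast]=13≠a[slow]=11 write a[7]=13, slow++,fast++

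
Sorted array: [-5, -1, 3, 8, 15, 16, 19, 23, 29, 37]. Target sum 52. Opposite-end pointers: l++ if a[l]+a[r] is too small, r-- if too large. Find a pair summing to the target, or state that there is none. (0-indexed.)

(15, 37)

l=0 r=9: -5+37=32 <52, l++
l=1 r=9: -1+37=36 <52, l++
l=2 r=9: 3+37=40 <52, l++
l=3 r=9: 8+37=45 <52, l++
l=4 r=9: 15+37=52, found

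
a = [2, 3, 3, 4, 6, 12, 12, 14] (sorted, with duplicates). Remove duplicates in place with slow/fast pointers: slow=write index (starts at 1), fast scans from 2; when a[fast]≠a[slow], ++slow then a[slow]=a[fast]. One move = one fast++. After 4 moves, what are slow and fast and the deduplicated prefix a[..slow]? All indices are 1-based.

slow=1 fast=2: a[fast]=3≠a[slow]=2 write a[2]=3, slow++,fast++
slow=2 fast=3: a[fast]=3=a[slow] dup, fast++
slow=2 fast=4: a[fast]=4≠a[slow]=3 write a[3]=4, slow++,fast++
slow=3 fast=5: a[fast]=6≠a[slow]=4 write a[4]=6, slow++,fast++

slow=4, fast=6, prefix=[2, 3, 4, 6]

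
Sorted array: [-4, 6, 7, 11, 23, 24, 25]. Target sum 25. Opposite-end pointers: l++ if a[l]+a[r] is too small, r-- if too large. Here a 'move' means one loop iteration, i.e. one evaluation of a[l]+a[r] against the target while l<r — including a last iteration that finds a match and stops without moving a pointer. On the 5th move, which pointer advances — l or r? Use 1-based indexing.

[1,7] -4+25=21 <25 → l++
[2,7] 6+25=31 >25 → r--
[2,6] 6+24=30 >25 → r--
[2,5] 6+23=29 >25 → r--
[2,4] 6+11=17 <25 → l++

l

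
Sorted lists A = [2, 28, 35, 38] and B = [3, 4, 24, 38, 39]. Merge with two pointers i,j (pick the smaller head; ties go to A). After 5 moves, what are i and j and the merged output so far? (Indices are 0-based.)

i=0 j=0: A[i]=2<=B[j]=3 take 2, i++
i=1 j=0: A[i]=28>B[j]=3 take 3, j++
i=1 j=1: A[i]=28>B[j]=4 take 4, j++
i=1 j=2: A[i]=28>B[j]=24 take 24, j++
i=1 j=3: A[i]=28<=B[j]=38 take 28, i++

i=2, j=3, merged so far=[2, 3, 4, 24, 28]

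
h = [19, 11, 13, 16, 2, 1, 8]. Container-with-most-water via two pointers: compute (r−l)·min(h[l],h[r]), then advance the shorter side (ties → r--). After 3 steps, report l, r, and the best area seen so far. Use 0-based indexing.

l=0, r=3, best area=48

[0,6] min(19,8)*6=48 best=48 * → r--
[0,5] min(19,1)*5=5 best=48 → r--
[0,4] min(19,2)*4=8 best=48 → r--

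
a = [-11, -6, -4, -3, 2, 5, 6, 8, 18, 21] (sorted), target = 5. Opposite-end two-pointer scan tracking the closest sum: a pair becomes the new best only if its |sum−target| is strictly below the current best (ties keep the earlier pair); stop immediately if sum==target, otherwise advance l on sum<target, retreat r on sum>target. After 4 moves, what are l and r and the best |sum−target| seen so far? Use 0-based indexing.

l=2, r=7, best |Δ|=2

l=0 r=9: -11+21=10 d=5 *, r--
l=0 r=8: -11+18=7 d=2 *, r--
l=0 r=7: -11+8=-3 d=8, l++
l=1 r=7: -6+8=2 d=3, l++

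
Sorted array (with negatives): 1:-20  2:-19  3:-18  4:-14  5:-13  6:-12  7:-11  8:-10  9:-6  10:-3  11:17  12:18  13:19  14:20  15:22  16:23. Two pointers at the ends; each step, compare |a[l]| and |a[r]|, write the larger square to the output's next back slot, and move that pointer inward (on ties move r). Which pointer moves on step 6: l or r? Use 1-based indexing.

l

l=1 r=16: |-20|<=|23| out[16]=529, r--
l=1 r=15: |-20|<=|22| out[15]=484, r--
l=1 r=14: |-20|<=|20| out[14]=400, r--
l=1 r=13: |-20|>|19| out[13]=400, l++
l=2 r=13: |-19|<=|19| out[12]=361, r--
l=2 r=12: |-19|>|18| out[11]=361, l++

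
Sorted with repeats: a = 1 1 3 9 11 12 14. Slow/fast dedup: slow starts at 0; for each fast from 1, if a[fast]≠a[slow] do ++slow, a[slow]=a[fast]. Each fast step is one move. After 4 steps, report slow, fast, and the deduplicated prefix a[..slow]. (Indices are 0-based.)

slow=0 fast=1: a[fast]=1=a[slow] dup, fast++
slow=0 fast=2: a[fast]=3≠a[slow]=1 write a[1]=3, slow++,fast++
slow=1 fast=3: a[fast]=9≠a[slow]=3 write a[2]=9, slow++,fast++
slow=2 fast=4: a[fast]=11≠a[slow]=9 write a[3]=11, slow++,fast++

slow=3, fast=5, prefix=[1, 3, 9, 11]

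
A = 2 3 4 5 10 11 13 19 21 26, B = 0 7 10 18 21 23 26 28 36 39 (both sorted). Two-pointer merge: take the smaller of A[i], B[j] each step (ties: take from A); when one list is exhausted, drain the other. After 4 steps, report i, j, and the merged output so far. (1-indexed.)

i=4, j=2, merged so far=[0, 2, 3, 4]

[i=1,j=1] A[i]=2>B[j]=0 take 0 → j++
[i=1,j=2] A[i]=2<=B[j]=7 take 2 → i++
[i=2,j=2] A[i]=3<=B[j]=7 take 3 → i++
[i=3,j=2] A[i]=4<=B[j]=7 take 4 → i++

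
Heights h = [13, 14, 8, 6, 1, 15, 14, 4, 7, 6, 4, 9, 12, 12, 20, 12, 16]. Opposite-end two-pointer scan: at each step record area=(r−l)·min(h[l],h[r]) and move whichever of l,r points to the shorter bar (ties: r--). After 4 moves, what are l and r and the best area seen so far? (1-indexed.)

l=5, r=17, best area=210

l=1 r=17: min(13,16)*16=208 best=208 *, l++
l=2 r=17: min(14,16)*15=210 best=210 *, l++
l=3 r=17: min(8,16)*14=112 best=210, l++
l=4 r=17: min(6,16)*13=78 best=210, l++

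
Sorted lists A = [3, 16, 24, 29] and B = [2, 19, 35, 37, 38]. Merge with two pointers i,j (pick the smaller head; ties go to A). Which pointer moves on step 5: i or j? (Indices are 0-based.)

i=0 j=0: A[i]=3>B[j]=2 take 2, j++
i=0 j=1: A[i]=3<=B[j]=19 take 3, i++
i=1 j=1: A[i]=16<=B[j]=19 take 16, i++
i=2 j=1: A[i]=24>B[j]=19 take 19, j++
i=2 j=2: A[i]=24<=B[j]=35 take 24, i++

i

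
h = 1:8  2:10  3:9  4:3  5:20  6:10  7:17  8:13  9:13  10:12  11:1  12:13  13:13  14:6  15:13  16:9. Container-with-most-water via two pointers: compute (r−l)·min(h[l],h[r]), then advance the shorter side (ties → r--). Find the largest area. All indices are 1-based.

[1,16] min(8,9)*15=120 best=120 * → l++
[2,16] min(10,9)*14=126 best=126 * → r--
[2,15] min(10,13)*13=130 best=130 * → l++
[3,15] min(9,13)*12=108 best=130 → l++
[4,15] min(3,13)*11=33 best=130 → l++
[5,15] min(20,13)*10=130 best=130 → r--
[5,14] min(20,6)*9=54 best=130 → r--
[5,13] min(20,13)*8=104 best=130 → r--
[5,12] min(20,13)*7=91 best=130 → r--
[5,11] min(20,1)*6=6 best=130 → r--
[5,10] min(20,12)*5=60 best=130 → r--
[5,9] min(20,13)*4=52 best=130 → r--
[5,8] min(20,13)*3=39 best=130 → r--
[5,7] min(20,17)*2=34 best=130 → r--
[5,6] min(20,10)*1=10 best=130 → r--

max area = 130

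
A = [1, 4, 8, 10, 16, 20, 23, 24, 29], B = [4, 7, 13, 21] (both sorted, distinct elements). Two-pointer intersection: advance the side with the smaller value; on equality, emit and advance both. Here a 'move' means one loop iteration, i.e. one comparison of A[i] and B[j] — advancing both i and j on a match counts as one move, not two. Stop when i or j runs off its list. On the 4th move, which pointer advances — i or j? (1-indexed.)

i=1 j=1: 1<4, i++
i=2 j=1: 4==4 emit, i++,j++
i=3 j=2: 8>7, j++
i=3 j=3: 8<13, i++

i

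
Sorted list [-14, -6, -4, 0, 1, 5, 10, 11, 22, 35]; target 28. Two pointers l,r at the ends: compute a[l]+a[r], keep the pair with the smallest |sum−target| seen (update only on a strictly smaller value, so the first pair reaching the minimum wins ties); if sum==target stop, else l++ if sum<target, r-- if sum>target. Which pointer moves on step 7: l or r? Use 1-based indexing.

l

[1,10] -14+35=21 d=7 * → l++
[2,10] -6+35=29 d=1 * → r--
[2,9] -6+22=16 d=12 → l++
[3,9] -4+22=18 d=10 → l++
[4,9] 0+22=22 d=6 → l++
[5,9] 1+22=23 d=5 → l++
[6,9] 5+22=27 d=1 → l++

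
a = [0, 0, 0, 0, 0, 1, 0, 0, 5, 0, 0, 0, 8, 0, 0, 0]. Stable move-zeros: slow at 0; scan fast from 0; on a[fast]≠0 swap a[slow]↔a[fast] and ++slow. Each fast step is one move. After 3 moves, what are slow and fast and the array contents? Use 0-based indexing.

slow=0, fast=3, a=[0, 0, 0, 0, 0, 1, 0, 0, 5, 0, 0, 0, 8, 0, 0, 0]

slow=0 fast=0: a[fast]=0, fast++
slow=0 fast=1: a[fast]=0, fast++
slow=0 fast=2: a[fast]=0, fast++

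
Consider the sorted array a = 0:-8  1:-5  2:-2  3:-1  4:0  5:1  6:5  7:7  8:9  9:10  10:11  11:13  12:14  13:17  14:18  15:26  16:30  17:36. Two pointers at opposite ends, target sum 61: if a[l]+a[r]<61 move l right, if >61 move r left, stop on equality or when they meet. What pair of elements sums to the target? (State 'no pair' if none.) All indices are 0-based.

no pair

[0,17] -8+36=28 <61 → l++
[1,17] -5+36=31 <61 → l++
[2,17] -2+36=34 <61 → l++
[3,17] -1+36=35 <61 → l++
[4,17] 0+36=36 <61 → l++
[5,17] 1+36=37 <61 → l++
[6,17] 5+36=41 <61 → l++
[7,17] 7+36=43 <61 → l++
[8,17] 9+36=45 <61 → l++
[9,17] 10+36=46 <61 → l++
[10,17] 11+36=47 <61 → l++
[11,17] 13+36=49 <61 → l++
[12,17] 14+36=50 <61 → l++
[13,17] 17+36=53 <61 → l++
[14,17] 18+36=54 <61 → l++
[15,17] 26+36=62 >61 → r--
[15,16] 26+30=56 <61 → l++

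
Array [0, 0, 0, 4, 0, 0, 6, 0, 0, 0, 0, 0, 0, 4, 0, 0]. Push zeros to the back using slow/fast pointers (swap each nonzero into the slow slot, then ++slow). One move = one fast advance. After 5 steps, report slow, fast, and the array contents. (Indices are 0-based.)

slow=1, fast=5, a=[4, 0, 0, 0, 0, 0, 6, 0, 0, 0, 0, 0, 0, 4, 0, 0]

(s=0,f=0) a[fast]=0 → fast++
(s=0,f=1) a[fast]=0 → fast++
(s=0,f=2) a[fast]=0 → fast++
(s=0,f=3) a[fast]=4≠0 swap→a[0]=4 → slow++,fast++
(s=1,f=4) a[fast]=0 → fast++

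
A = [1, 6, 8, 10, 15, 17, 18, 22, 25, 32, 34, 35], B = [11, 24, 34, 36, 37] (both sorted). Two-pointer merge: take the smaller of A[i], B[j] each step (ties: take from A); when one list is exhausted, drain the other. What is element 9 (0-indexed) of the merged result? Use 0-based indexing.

[i=0,j=0] A[i]=1<=B[j]=11 take 1 → i++
[i=1,j=0] A[i]=6<=B[j]=11 take 6 → i++
[i=2,j=0] A[i]=8<=B[j]=11 take 8 → i++
[i=3,j=0] A[i]=10<=B[j]=11 take 10 → i++
[i=4,j=0] A[i]=15>B[j]=11 take 11 → j++
[i=4,j=1] A[i]=15<=B[j]=24 take 15 → i++
[i=5,j=1] A[i]=17<=B[j]=24 take 17 → i++
[i=6,j=1] A[i]=18<=B[j]=24 take 18 → i++
[i=7,j=1] A[i]=22<=B[j]=24 take 22 → i++
[i=8,j=1] A[i]=25>B[j]=24 take 24 → j++
[i=8,j=2] A[i]=25<=B[j]=34 take 25 → i++
[i=9,j=2] A[i]=32<=B[j]=34 take 32 → i++
[i=10,j=2] A[i]=34<=B[j]=34 take 34 → i++
[i=11,j=2] A[i]=35>B[j]=34 take 34 → j++
[i=11,j=3] A[i]=35<=B[j]=36 take 35 → i++
[i=12,j=3] A done, take B[j]=36 → j++
[i=12,j=4] A done, take B[j]=37 → j++

merged[9] = 24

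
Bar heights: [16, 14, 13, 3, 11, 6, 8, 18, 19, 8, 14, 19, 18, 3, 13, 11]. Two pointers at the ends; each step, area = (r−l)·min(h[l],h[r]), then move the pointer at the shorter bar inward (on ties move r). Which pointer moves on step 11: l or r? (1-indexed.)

r

l=1 r=16: min(16,11)*15=165 best=165 *, r--
l=1 r=15: min(16,13)*14=182 best=182 *, r--
l=1 r=14: min(16,3)*13=39 best=182, r--
l=1 r=13: min(16,18)*12=192 best=192 *, l++
l=2 r=13: min(14,18)*11=154 best=192, l++
l=3 r=13: min(13,18)*10=130 best=192, l++
l=4 r=13: min(3,18)*9=27 best=192, l++
l=5 r=13: min(11,18)*8=88 best=192, l++
l=6 r=13: min(6,18)*7=42 best=192, l++
l=7 r=13: min(8,18)*6=48 best=192, l++
l=8 r=13: min(18,18)*5=90 best=192, r--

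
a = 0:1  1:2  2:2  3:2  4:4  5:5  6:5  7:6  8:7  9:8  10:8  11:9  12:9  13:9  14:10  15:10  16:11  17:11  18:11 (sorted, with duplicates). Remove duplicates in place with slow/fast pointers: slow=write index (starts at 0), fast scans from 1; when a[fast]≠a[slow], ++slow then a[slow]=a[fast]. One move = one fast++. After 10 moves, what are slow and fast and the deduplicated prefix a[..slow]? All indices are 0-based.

slow=6, fast=11, prefix=[1, 2, 4, 5, 6, 7, 8]

slow=0 fast=1: a[fast]=2≠a[slow]=1 write a[1]=2, slow++,fast++
slow=1 fast=2: a[fast]=2=a[slow] dup, fast++
slow=1 fast=3: a[fast]=2=a[slow] dup, fast++
slow=1 fast=4: a[fast]=4≠a[slow]=2 write a[2]=4, slow++,fast++
slow=2 fast=5: a[fast]=5≠a[slow]=4 write a[3]=5, slow++,fast++
slow=3 fast=6: a[fast]=5=a[slow] dup, fast++
slow=3 fast=7: a[fast]=6≠a[slow]=5 write a[4]=6, slow++,fast++
slow=4 fast=8: a[fast]=7≠a[slow]=6 write a[5]=7, slow++,fast++
slow=5 fast=9: a[fast]=8≠a[slow]=7 write a[6]=8, slow++,fast++
slow=6 fast=10: a[fast]=8=a[slow] dup, fast++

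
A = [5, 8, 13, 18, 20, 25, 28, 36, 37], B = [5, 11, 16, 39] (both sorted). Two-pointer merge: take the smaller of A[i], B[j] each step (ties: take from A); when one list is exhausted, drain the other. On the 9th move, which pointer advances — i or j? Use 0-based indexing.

i=0 j=0: A[i]=5<=B[j]=5 take 5, i++
i=1 j=0: A[i]=8>B[j]=5 take 5, j++
i=1 j=1: A[i]=8<=B[j]=11 take 8, i++
i=2 j=1: A[i]=13>B[j]=11 take 11, j++
i=2 j=2: A[i]=13<=B[j]=16 take 13, i++
i=3 j=2: A[i]=18>B[j]=16 take 16, j++
i=3 j=3: A[i]=18<=B[j]=39 take 18, i++
i=4 j=3: A[i]=20<=B[j]=39 take 20, i++
i=5 j=3: A[i]=25<=B[j]=39 take 25, i++

i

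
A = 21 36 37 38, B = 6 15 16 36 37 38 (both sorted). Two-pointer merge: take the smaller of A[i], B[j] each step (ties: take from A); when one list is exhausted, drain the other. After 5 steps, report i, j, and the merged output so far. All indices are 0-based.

i=2, j=3, merged so far=[6, 15, 16, 21, 36]

i=0 j=0: A[i]=21>B[j]=6 take 6, j++
i=0 j=1: A[i]=21>B[j]=15 take 15, j++
i=0 j=2: A[i]=21>B[j]=16 take 16, j++
i=0 j=3: A[i]=21<=B[j]=36 take 21, i++
i=1 j=3: A[i]=36<=B[j]=36 take 36, i++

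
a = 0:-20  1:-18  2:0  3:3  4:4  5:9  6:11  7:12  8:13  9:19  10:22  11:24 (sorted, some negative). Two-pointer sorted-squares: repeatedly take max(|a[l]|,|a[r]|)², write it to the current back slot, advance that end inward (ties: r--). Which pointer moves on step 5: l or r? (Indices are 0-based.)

[0,11] |-20|<=|24| out[11]=576 → r--
[0,10] |-20|<=|22| out[10]=484 → r--
[0,9] |-20|>|19| out[9]=400 → l++
[1,9] |-18|<=|19| out[8]=361 → r--
[1,8] |-18|>|13| out[7]=324 → l++

l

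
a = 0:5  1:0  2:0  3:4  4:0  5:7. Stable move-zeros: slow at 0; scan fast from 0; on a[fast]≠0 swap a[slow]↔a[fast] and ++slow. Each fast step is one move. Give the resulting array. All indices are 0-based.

[5, 4, 7, 0, 0, 0]

(s=0,f=0) a[fast]=5≠0 swap→a[0]=5 → slow++,fast++
(s=1,f=1) a[fast]=0 → fast++
(s=1,f=2) a[fast]=0 → fast++
(s=1,f=3) a[fast]=4≠0 swap→a[1]=4 → slow++,fast++
(s=2,f=4) a[fast]=0 → fast++
(s=2,f=5) a[fast]=7≠0 swap→a[2]=7 → slow++,fast++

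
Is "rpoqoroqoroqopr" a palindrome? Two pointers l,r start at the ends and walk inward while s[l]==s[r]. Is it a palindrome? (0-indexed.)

palindrome

[0,14] 'r'=='r' → l++,r--
[1,13] 'p'=='p' → l++,r--
[2,12] 'o'=='o' → l++,r--
[3,11] 'q'=='q' → l++,r--
[4,10] 'o'=='o' → l++,r--
[5,9] 'r'=='r' → l++,r--
[6,8] 'o'=='o' → l++,r--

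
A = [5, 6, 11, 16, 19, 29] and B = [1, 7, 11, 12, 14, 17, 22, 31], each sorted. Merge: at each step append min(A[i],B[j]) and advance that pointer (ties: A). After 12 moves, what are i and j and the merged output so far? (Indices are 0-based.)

i=5, j=7, merged so far=[1, 5, 6, 7, 11, 11, 12, 14, 16, 17, 19, 22]

[i=0,j=0] A[i]=5>B[j]=1 take 1 → j++
[i=0,j=1] A[i]=5<=B[j]=7 take 5 → i++
[i=1,j=1] A[i]=6<=B[j]=7 take 6 → i++
[i=2,j=1] A[i]=11>B[j]=7 take 7 → j++
[i=2,j=2] A[i]=11<=B[j]=11 take 11 → i++
[i=3,j=2] A[i]=16>B[j]=11 take 11 → j++
[i=3,j=3] A[i]=16>B[j]=12 take 12 → j++
[i=3,j=4] A[i]=16>B[j]=14 take 14 → j++
[i=3,j=5] A[i]=16<=B[j]=17 take 16 → i++
[i=4,j=5] A[i]=19>B[j]=17 take 17 → j++
[i=4,j=6] A[i]=19<=B[j]=22 take 19 → i++
[i=5,j=6] A[i]=29>B[j]=22 take 22 → j++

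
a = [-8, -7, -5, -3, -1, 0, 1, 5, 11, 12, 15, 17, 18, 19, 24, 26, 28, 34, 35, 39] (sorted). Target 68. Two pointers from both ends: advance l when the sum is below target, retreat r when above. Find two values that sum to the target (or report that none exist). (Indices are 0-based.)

[0,19] -8+39=31 <68 → l++
[1,19] -7+39=32 <68 → l++
[2,19] -5+39=34 <68 → l++
[3,19] -3+39=36 <68 → l++
[4,19] -1+39=38 <68 → l++
[5,19] 0+39=39 <68 → l++
[6,19] 1+39=40 <68 → l++
[7,19] 5+39=44 <68 → l++
[8,19] 11+39=50 <68 → l++
[9,19] 12+39=51 <68 → l++
[10,19] 15+39=54 <68 → l++
[11,19] 17+39=56 <68 → l++
[12,19] 18+39=57 <68 → l++
[13,19] 19+39=58 <68 → l++
[14,19] 24+39=63 <68 → l++
[15,19] 26+39=65 <68 → l++
[16,19] 28+39=67 <68 → l++
[17,19] 34+39=73 >68 → r--
[17,18] 34+35=69 >68 → r--

no pair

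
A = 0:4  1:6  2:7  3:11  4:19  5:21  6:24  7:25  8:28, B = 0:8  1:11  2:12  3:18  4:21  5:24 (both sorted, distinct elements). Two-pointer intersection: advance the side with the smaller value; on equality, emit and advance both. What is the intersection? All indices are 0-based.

i=0 j=0: 4<8, i++
i=1 j=0: 6<8, i++
i=2 j=0: 7<8, i++
i=3 j=0: 11>8, j++
i=3 j=1: 11==11 emit, i++,j++
i=4 j=2: 19>12, j++
i=4 j=3: 19>18, j++
i=4 j=4: 19<21, i++
i=5 j=4: 21==21 emit, i++,j++
i=6 j=5: 24==24 emit, i++,j++

intersection = [11, 21, 24]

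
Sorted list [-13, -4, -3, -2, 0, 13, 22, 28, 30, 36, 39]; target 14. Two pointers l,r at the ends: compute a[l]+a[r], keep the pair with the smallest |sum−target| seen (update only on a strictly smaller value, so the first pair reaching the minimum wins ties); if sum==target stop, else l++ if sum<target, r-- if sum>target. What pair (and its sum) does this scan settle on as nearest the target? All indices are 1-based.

[1,11] -13+39=26 d=12 * → r--
[1,10] -13+36=23 d=9 * → r--
[1,9] -13+30=17 d=3 * → r--
[1,8] -13+28=15 d=1 * → r--
[1,7] -13+22=9 d=5 → l++
[2,7] -4+22=18 d=4 → r--
[2,6] -4+13=9 d=5 → l++
[3,6] -3+13=10 d=4 → l++
[4,6] -2+13=11 d=3 → l++
[5,6] 0+13=13 d=1 → l++

pair (-13, 28) with sum 15 (|Δ|=1)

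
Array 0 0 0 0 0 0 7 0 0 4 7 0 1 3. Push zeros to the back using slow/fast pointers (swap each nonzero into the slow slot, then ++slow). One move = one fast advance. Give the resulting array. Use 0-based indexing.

slow=0 fast=0: a[fast]=0, fast++
slow=0 fast=1: a[fast]=0, fast++
slow=0 fast=2: a[fast]=0, fast++
slow=0 fast=3: a[fast]=0, fast++
slow=0 fast=4: a[fast]=0, fast++
slow=0 fast=5: a[fast]=0, fast++
slow=0 fast=6: a[fast]=7≠0 swap→a[0]=7, slow++,fast++
slow=1 fast=7: a[fast]=0, fast++
slow=1 fast=8: a[fast]=0, fast++
slow=1 fast=9: a[fast]=4≠0 swap→a[1]=4, slow++,fast++
slow=2 fast=10: a[fast]=7≠0 swap→a[2]=7, slow++,fast++
slow=3 fast=11: a[fast]=0, fast++
slow=3 fast=12: a[fast]=1≠0 swap→a[3]=1, slow++,fast++
slow=4 fast=13: a[fast]=3≠0 swap→a[4]=3, slow++,fast++

[7, 4, 7, 1, 3, 0, 0, 0, 0, 0, 0, 0, 0, 0]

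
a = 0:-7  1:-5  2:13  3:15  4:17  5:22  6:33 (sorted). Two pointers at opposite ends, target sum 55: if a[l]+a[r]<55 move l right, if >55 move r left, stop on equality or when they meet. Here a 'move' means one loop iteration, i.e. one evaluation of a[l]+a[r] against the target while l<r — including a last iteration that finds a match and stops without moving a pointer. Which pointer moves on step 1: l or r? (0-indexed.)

l

[0,6] -7+33=26 <55 → l++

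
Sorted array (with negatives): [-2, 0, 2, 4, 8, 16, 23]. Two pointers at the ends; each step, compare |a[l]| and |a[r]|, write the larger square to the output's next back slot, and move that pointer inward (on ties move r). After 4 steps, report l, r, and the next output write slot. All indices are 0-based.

l=0 r=6: |-2|<=|23| out[6]=529, r--
l=0 r=5: |-2|<=|16| out[5]=256, r--
l=0 r=4: |-2|<=|8| out[4]=64, r--
l=0 r=3: |-2|<=|4| out[3]=16, r--

l=0, r=2, next write slot=2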